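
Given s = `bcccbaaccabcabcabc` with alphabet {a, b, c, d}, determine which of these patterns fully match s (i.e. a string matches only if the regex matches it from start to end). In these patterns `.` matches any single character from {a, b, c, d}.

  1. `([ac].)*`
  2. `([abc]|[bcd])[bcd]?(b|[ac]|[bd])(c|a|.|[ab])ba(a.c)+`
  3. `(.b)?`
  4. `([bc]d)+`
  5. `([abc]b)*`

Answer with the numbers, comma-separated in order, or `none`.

1 → no match
2 → match
3 → no match
4 → no match — must end with `d`
5 → no match

2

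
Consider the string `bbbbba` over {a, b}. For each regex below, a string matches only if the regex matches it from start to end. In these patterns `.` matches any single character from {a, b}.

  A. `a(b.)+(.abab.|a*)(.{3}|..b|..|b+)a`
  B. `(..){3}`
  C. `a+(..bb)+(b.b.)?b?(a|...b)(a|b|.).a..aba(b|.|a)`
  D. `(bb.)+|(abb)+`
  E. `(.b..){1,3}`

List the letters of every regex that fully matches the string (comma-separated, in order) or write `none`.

B, D

A → no match — must start with `ab`
B → match
C → no match — must start with `a`
D → match
E → no match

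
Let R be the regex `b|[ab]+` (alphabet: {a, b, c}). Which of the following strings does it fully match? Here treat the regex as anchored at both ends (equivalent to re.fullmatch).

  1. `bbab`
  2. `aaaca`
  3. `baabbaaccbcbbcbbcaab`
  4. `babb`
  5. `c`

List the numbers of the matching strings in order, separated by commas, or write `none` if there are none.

1 → match
2 → no match
3 → no match
4 → match
5 → no match

1, 4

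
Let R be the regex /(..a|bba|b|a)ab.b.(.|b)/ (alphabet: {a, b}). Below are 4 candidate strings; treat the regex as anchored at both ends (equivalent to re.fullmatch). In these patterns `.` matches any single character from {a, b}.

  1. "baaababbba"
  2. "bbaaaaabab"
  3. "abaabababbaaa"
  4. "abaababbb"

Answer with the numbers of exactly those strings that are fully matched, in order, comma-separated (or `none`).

1 → no match
2 → no match
3 → no match
4 → match

4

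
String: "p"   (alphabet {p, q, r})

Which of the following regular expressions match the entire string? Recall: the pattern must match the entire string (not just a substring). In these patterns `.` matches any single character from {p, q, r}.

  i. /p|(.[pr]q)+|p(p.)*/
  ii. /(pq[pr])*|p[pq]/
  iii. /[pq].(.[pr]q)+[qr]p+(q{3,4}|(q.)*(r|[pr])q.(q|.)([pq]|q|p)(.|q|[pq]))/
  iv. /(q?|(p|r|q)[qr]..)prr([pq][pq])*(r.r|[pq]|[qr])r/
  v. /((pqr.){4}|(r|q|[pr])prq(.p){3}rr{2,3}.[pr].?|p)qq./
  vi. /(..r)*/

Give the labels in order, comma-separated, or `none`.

i

i → match
ii → no match
iii → no match
iv → no match — must end with "r"
v → no match
vi → no match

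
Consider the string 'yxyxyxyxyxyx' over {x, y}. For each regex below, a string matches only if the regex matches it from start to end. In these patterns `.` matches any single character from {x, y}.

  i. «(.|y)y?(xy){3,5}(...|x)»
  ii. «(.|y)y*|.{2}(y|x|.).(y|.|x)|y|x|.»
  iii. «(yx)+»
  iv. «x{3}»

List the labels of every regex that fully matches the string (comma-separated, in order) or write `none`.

i → match
ii → no match
iii → match
iv → no match — must start with 'x'

i, iii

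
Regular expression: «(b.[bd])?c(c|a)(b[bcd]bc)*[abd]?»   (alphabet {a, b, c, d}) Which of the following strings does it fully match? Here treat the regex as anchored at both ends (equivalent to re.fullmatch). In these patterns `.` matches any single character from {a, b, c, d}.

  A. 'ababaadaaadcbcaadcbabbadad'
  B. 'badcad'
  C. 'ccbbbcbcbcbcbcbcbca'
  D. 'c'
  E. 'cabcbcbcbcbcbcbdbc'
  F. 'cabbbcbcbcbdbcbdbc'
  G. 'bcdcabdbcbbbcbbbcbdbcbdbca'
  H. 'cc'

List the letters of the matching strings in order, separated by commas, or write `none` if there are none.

A → no match
B → match
C → match
D → no match
E → match
F → match
G → match
H → match

B, C, E, F, G, H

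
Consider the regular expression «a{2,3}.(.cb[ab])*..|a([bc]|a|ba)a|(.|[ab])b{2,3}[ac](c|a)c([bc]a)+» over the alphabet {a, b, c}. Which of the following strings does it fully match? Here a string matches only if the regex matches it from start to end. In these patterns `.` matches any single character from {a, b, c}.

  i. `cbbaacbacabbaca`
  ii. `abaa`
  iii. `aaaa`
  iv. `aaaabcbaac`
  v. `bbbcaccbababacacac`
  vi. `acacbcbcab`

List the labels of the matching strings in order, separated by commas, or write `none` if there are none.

i → no match
ii → match
iii → no match
iv → match
v → no match
vi → no match

ii, iv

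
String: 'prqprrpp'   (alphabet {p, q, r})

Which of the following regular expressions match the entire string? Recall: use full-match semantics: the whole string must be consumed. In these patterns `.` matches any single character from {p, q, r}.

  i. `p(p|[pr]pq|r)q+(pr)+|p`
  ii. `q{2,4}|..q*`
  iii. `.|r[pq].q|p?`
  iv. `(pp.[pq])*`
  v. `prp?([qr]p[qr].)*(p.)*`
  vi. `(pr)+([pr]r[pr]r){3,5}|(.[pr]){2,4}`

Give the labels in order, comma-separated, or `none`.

v, vi

i → no match
ii → no match
iii → no match
iv → no match
v → match
vi → match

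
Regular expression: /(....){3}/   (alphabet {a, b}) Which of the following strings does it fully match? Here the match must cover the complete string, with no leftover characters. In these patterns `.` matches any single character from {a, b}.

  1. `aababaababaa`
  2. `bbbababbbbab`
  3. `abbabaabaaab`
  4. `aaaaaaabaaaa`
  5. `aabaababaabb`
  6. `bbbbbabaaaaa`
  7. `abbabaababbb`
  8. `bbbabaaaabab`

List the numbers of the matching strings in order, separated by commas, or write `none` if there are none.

1 → match
2 → match
3 → match
4 → match
5 → match
6 → match
7 → match
8 → match

1, 2, 3, 4, 5, 6, 7, 8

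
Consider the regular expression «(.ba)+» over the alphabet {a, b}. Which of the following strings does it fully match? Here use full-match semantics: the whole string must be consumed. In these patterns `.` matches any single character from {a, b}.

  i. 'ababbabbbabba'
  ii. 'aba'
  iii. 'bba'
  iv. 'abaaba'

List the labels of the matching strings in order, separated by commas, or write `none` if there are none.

ii, iii, iv

i → no match
ii → match
iii → match
iv → match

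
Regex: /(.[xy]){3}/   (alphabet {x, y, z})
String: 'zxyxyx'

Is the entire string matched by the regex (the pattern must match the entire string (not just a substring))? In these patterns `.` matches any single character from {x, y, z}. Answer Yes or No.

Yes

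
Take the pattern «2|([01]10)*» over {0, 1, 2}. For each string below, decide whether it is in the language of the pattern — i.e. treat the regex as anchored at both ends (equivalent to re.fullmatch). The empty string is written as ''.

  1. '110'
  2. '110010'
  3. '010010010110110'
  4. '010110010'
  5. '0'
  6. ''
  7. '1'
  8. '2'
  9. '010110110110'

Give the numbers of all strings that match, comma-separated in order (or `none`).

1, 2, 3, 4, 6, 8, 9

1. '110' → match
2. '110010' → match
3 → match
4. '010110010' → match
5. '0' → no match
6. '' → match
7. '1' → no match
8. '2' → match
9. '010110110110' → match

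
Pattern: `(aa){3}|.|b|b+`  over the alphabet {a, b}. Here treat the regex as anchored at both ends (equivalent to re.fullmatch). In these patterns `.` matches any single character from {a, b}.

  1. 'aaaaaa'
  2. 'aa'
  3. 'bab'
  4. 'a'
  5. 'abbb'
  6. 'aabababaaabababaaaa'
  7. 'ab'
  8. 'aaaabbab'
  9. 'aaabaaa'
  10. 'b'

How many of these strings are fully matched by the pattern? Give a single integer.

1 → match
2 → no match
3 → no match
4 → match
5 → no match
6 → no match
7 → no match
8 → no match
9 → no match
10 → match
Total matched: 3

3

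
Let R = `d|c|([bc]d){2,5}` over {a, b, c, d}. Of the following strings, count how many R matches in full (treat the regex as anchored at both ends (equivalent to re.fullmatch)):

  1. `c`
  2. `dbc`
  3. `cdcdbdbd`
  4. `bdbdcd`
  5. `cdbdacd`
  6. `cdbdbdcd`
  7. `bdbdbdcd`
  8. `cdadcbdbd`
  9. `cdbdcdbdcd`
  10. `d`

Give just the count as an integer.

7

1. `c` → match
2. `dbc` → no match
3. `cdcdbdbd` → match
4. `bdbdcd` → match
5. `cdbdacd` → no match
6. `cdbdbdcd` → match
7. `bdbdbdcd` → match
8. `cdadcbdbd` → no match
9. `cdbdcdbdcd` → match
10. `d` → match
Total matched: 7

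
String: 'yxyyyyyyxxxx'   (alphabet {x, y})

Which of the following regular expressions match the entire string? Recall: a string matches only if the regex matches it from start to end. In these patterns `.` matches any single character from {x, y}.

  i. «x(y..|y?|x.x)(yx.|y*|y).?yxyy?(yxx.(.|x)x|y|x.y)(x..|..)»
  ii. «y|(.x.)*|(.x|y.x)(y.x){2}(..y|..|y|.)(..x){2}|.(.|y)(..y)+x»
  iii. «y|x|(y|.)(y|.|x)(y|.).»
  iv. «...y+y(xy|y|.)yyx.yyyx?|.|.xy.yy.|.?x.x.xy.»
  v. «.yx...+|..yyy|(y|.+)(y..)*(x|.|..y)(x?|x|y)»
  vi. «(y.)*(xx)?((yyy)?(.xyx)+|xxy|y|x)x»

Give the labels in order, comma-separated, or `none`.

i → no match — must start with 'x'
ii → no match
iii → no match
iv → no match
v → match
vi → match

v, vi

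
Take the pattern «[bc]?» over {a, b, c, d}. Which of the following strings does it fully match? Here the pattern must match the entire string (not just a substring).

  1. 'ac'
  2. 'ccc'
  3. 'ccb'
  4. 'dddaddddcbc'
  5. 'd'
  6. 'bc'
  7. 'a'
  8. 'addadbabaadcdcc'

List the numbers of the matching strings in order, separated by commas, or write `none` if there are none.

none

1. 'ac' → no match
2. 'ccc' → no match
3. 'ccb' → no match
4. 'dddaddddcbc' → no match
5. 'd' → no match
6. 'bc' → no match
7. 'a' → no match
8 → no match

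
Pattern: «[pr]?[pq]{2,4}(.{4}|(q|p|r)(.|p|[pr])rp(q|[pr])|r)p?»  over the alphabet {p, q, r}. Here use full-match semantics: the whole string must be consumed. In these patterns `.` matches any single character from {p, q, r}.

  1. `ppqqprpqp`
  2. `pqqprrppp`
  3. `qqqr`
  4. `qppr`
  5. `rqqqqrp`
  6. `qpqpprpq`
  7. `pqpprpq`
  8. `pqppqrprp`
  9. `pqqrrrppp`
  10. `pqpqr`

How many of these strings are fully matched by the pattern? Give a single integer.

10

1 → match
2 → match
3 → match
4 → match
5 → match
6 → match
7 → match
8 → match
9 → match
10 → match
Total matched: 10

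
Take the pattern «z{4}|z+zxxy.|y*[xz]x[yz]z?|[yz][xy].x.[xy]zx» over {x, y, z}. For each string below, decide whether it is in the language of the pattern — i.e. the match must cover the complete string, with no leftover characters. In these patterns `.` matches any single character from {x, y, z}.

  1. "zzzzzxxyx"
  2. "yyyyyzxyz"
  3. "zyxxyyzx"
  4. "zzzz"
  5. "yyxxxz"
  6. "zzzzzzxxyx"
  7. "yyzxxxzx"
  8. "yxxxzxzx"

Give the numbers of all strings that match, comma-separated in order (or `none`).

1. "zzzzzxxyx" → match
2. "yyyyyzxyz" → match
3. "zyxxyyzx" → match
4. "zzzz" → match
5. "yyxxxz" → no match
6. "zzzzzzxxyx" → match
7. "yyzxxxzx" → match
8. "yxxxzxzx" → match

1, 2, 3, 4, 6, 7, 8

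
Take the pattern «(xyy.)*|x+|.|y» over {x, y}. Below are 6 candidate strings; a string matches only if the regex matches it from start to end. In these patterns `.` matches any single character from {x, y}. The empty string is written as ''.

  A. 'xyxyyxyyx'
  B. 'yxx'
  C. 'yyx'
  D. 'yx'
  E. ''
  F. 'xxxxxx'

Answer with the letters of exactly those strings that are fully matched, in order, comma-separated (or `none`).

A. 'xyxyyxyyx' → no match
B. 'yxx' → no match
C. 'yyx' → no match
D. 'yx' → no match
E. '' → match
F. 'xxxxxx' → match

E, F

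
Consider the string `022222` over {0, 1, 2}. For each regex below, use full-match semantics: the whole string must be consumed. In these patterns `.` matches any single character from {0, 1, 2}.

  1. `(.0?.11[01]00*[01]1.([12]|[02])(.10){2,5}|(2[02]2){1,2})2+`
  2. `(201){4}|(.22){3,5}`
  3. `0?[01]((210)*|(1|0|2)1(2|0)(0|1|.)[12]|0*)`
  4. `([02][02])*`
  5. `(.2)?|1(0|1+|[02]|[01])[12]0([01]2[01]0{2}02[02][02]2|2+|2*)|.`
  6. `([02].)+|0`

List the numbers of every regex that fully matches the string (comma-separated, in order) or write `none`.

4, 6

1 → no match
2 → no match
3 → no match
4 → match
5 → no match
6 → match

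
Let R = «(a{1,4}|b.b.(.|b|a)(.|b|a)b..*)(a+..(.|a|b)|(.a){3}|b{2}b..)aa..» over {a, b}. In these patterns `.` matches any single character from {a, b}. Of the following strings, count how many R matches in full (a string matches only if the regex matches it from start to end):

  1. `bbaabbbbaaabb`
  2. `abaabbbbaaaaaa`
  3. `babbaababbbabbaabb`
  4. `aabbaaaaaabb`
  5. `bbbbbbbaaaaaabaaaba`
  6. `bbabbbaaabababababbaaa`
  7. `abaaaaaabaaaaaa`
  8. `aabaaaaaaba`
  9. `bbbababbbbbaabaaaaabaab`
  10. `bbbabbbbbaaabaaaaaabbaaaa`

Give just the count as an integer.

2

1 → no match
2 → no match
3 → no match
4 → no match
5 → match
6 → no match
7 → no match
8 → no match
9 → no match
10 → match
Total matched: 2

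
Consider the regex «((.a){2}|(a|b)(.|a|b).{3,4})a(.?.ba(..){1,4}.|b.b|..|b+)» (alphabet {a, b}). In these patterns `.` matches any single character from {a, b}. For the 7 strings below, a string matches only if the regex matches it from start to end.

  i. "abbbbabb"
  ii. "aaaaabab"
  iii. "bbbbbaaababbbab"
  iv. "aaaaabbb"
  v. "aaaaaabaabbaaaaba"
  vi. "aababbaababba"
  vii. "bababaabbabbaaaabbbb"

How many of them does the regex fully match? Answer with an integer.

6

i. "abbbbabb" → match
ii. "aaaaabab" → match
iii → match
iv. "aaaaabbb" → match
v → match
vi → match
vii → no match
Total matched: 6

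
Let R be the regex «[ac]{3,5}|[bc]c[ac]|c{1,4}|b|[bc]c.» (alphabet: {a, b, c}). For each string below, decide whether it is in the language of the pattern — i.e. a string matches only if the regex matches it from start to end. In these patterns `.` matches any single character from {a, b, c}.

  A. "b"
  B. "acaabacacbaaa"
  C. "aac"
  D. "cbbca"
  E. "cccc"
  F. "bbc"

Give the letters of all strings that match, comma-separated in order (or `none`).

A → match
B → no match
C → match
D → no match
E → match
F → no match

A, C, E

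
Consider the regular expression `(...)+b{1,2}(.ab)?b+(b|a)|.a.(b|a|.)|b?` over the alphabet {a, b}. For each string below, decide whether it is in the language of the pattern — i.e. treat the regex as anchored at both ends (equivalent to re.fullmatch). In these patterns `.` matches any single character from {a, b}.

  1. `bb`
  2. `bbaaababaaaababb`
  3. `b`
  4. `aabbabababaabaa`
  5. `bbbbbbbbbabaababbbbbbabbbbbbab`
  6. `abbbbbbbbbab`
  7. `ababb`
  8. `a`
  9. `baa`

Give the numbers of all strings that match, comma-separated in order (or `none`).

1. `bb` → no match
2 → no match
3. `b` → match
4 → no match
5 → no match
6. `abbbbbbbbbab` → no match
7. `ababb` → no match
8. `a` → no match
9. `baa` → no match

3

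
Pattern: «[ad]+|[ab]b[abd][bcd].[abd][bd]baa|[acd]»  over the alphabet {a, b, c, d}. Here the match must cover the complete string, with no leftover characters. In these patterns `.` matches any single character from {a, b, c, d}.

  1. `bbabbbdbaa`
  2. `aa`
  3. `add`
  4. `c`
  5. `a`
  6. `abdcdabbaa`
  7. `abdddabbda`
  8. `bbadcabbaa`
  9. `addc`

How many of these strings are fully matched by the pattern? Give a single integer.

1. `bbabbbdbaa` → match
2. `aa` → match
3. `add` → match
4. `c` → match
5. `a` → match
6. `abdcdabbaa` → match
7. `abdddabbda` → no match
8. `bbadcabbaa` → match
9. `addc` → no match
Total matched: 7

7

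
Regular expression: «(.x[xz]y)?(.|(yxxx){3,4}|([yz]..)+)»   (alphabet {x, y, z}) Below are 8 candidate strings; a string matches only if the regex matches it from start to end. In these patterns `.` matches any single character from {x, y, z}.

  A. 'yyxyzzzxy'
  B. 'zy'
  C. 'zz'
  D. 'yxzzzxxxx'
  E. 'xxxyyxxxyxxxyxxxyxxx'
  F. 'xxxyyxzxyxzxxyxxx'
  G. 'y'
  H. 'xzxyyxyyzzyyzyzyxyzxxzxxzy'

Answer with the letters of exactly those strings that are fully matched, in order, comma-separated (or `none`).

A, E, G

A → match
B → no match
C → no match
D → no match
E → match
F → no match
G → match
H → no match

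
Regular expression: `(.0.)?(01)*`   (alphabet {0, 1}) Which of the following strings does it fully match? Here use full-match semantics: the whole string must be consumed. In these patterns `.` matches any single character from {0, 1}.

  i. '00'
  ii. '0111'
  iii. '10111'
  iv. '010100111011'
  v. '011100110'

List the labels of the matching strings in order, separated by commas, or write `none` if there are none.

none

i. '00' → no match
ii. '0111' → no match
iii. '10111' → no match
iv. '010100111011' → no match
v. '011100110' → no match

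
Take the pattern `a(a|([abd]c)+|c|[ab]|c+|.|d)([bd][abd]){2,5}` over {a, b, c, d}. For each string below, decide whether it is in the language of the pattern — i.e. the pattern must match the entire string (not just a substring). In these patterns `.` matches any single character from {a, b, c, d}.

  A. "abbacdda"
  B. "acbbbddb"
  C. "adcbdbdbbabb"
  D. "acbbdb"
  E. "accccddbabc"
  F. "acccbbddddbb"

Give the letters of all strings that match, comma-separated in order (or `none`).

B, D, F

A → no match
B → match
C → no match
D → match
E → no match
F → match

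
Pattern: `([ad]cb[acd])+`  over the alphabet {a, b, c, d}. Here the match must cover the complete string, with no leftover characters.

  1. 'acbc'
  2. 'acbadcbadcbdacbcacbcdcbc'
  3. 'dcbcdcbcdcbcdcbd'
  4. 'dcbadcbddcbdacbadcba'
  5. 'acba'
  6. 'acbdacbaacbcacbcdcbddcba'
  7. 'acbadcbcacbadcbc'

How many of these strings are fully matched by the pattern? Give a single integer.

1 → match
2 → match
3 → match
4 → match
5 → match
6 → match
7 → match
Total matched: 7

7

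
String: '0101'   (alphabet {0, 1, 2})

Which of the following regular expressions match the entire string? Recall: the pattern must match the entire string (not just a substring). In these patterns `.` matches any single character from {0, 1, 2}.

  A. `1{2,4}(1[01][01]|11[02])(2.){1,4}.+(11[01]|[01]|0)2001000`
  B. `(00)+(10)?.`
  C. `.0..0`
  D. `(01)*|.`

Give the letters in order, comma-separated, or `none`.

D

A → no match — must start with '1'
B → no match — must start with '00'
C → no match — must end with '0'
D → match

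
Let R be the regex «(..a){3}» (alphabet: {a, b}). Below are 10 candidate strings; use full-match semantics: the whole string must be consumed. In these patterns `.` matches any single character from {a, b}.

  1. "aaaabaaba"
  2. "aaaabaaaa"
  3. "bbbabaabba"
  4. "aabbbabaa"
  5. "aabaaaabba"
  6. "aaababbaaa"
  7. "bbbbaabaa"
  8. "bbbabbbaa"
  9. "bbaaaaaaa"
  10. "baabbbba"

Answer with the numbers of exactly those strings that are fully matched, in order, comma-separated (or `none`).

1 → match
2 → match
3 → no match
4 → no match
5 → no match
6 → no match
7 → no match
8 → no match
9 → match
10 → no match

1, 2, 9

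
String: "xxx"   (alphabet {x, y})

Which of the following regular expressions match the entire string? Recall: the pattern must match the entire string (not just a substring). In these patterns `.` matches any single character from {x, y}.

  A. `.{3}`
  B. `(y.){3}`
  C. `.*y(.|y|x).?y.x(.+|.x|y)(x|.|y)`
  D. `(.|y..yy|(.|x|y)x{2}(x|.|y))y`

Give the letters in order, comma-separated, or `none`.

A → match
B → no match — must start with "y"
C → no match
D → no match — must end with "y"

A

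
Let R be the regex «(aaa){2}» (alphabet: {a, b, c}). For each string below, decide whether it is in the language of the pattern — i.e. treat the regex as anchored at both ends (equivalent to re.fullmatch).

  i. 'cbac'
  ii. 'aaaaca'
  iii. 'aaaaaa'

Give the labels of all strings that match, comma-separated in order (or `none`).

i. 'cbac' → no match — must start with 'aaa'
ii. 'aaaaca' → no match — must end with 'aaa'
iii. 'aaaaaa' → match

iii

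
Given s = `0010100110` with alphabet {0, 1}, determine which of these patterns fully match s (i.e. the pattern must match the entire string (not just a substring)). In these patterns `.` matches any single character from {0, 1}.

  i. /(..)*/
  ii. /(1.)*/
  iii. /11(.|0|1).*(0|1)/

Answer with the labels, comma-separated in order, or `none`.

i → match
ii → no match
iii → no match — must start with `11`

i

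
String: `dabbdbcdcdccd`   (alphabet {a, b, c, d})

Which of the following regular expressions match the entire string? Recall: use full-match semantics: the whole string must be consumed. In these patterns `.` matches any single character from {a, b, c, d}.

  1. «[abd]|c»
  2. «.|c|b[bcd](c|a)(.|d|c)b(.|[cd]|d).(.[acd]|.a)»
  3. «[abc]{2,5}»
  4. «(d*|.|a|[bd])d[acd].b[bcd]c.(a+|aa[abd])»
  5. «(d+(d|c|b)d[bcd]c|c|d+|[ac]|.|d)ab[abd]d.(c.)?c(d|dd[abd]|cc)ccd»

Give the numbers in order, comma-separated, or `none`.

5

1 → no match
2 → no match
3 → no match
4 → no match
5 → match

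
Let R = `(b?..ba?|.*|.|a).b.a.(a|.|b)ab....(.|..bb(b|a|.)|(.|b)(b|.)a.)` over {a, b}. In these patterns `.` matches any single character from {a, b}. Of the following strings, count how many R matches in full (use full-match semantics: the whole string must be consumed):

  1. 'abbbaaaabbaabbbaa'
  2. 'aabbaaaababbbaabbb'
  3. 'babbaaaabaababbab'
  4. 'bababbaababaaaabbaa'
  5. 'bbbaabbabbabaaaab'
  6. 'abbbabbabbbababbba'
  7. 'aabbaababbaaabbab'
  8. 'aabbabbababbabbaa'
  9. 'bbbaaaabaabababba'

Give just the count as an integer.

9

1 → match
2 → match
3 → match
4 → match
5 → match
6 → match
7 → match
8 → match
9 → match
Total matched: 9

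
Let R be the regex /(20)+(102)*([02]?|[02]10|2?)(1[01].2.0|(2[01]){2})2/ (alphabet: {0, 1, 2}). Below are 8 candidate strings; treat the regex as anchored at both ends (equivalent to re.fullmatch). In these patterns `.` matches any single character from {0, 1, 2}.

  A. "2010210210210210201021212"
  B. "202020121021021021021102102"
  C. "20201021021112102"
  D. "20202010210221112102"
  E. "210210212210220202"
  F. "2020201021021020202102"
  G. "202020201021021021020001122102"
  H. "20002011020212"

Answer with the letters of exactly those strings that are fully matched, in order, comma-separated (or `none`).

A → match
B → no match
C → match
D → match
E → no match — must start with "20"
F → no match
G → no match
H → no match

A, C, D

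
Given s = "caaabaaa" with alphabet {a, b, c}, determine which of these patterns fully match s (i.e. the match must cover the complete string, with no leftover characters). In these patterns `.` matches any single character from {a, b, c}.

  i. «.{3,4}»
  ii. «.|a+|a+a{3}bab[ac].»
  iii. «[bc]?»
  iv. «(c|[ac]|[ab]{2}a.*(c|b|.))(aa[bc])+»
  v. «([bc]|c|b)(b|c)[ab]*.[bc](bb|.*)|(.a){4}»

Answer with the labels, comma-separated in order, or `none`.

v

i → no match
ii → no match
iii → no match
iv → no match
v → match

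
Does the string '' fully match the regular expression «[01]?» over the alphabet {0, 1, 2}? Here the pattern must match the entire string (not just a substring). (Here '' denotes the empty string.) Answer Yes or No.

Yes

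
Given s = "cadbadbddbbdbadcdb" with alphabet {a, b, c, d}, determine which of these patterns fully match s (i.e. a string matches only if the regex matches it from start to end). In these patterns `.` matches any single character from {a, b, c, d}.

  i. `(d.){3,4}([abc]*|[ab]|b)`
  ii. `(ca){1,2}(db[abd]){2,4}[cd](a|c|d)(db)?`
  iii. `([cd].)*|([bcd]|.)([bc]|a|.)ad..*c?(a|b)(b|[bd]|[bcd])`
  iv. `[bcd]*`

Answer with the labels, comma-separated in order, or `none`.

ii

i → no match — must start with "d"
ii → match
iii → no match
iv → no match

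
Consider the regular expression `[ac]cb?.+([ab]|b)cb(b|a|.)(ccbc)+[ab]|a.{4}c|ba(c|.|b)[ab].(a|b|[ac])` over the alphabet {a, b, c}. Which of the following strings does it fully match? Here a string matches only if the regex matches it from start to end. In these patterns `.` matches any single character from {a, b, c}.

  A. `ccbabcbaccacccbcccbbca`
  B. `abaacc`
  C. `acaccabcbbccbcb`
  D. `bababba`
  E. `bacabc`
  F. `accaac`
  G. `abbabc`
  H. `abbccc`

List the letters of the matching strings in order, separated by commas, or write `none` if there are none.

B, C, E, F, G, H

A → no match
B. `abaacc` → match
C → match
D. `bababba` → no match
E. `bacabc` → match
F. `accaac` → match
G. `abbabc` → match
H. `abbccc` → match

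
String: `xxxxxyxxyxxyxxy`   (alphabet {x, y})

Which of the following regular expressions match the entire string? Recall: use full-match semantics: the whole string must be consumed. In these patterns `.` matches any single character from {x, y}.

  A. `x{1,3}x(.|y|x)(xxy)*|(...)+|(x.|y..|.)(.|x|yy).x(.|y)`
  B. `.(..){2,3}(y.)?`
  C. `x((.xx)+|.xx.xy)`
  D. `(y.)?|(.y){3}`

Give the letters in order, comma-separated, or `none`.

A

A → match
B → no match
C → no match
D → no match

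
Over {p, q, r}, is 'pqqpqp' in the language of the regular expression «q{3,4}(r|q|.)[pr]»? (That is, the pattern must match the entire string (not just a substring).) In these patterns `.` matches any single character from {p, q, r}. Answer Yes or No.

No

Every match must start with 'q', but 'pqqpqp' does not.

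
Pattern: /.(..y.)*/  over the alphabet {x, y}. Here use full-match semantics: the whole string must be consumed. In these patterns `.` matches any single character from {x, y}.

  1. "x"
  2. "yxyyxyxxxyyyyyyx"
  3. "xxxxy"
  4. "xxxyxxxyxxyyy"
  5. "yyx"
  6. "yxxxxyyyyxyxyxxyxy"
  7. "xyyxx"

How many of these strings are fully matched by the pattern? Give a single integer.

1 → match
2 → no match
3 → no match
4 → match
5 → no match
6 → no match
7 → no match
Total matched: 2

2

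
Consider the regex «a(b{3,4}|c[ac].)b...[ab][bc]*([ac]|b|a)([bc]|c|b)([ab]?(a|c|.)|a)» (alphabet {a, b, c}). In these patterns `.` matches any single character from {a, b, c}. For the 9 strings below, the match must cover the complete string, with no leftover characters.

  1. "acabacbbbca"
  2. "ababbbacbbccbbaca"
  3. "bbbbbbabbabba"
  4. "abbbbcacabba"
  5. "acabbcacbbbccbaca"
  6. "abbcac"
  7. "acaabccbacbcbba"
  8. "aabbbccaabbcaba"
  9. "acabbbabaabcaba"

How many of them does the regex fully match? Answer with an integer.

1 → no match
2 → no match
3 → no match — must start with "a"
4 → match
5 → match
6 → no match
7 → match
8 → no match
9 → no match
Total matched: 3

3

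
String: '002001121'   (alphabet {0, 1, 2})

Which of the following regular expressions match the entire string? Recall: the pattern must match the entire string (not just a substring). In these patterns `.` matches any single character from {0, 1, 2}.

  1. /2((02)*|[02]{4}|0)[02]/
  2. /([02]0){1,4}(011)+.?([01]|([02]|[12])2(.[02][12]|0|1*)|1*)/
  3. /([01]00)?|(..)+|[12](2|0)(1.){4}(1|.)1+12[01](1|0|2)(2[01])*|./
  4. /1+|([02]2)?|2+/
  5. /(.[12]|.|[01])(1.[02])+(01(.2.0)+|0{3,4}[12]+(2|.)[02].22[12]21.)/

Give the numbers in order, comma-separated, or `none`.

2

1 → no match — must start with '2'
2 → match
3 → no match
4 → no match
5 → no match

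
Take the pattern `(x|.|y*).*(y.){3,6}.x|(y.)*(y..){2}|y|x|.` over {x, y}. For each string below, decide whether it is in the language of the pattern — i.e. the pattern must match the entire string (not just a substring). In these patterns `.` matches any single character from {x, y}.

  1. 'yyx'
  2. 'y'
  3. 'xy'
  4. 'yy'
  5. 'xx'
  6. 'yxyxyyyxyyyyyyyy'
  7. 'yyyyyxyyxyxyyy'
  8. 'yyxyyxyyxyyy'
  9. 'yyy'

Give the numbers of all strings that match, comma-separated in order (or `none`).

1 → no match
2 → match
3 → no match
4 → no match
5 → no match
6 → match
7 → no match
8 → no match
9 → no match

2, 6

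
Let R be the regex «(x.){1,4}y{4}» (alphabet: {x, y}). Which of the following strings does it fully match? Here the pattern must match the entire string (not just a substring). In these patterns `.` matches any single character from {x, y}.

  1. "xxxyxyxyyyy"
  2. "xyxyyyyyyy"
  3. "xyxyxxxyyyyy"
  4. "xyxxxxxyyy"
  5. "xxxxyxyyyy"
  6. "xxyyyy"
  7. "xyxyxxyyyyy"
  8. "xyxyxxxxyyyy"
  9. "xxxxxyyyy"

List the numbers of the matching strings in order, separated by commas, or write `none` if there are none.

1 → no match
2 → no match
3 → match
4 → no match
5 → no match
6 → match
7 → no match
8 → match
9 → no match

3, 6, 8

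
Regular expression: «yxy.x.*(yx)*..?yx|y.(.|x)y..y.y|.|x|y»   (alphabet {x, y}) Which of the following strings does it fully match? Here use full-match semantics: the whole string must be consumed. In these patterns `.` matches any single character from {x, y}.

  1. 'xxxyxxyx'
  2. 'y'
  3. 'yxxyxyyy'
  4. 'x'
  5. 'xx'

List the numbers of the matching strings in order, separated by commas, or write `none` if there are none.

2, 4

1 → no match
2 → match
3 → no match
4 → match
5 → no match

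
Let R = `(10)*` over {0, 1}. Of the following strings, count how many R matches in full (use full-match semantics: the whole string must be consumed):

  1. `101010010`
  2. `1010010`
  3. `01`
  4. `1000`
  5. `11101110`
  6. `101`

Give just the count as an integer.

0

1. `101010010` → no match
2. `1010010` → no match
3. `01` → no match
4. `1000` → no match
5. `11101110` → no match
6. `101` → no match
Total matched: 0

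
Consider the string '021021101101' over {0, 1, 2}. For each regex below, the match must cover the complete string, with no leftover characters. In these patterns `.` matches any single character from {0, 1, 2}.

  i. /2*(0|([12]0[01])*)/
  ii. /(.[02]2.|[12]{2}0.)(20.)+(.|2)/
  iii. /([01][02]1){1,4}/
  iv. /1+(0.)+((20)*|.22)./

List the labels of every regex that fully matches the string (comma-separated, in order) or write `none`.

i → no match
ii → no match
iii → match
iv → no match — must start with '1'

iii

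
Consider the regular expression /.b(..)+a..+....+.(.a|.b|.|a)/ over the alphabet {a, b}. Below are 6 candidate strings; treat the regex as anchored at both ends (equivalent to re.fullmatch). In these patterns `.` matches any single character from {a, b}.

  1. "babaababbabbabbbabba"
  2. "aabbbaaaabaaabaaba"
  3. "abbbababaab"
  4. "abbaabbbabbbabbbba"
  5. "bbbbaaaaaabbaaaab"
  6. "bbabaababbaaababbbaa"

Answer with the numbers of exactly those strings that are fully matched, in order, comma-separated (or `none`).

4, 5, 6

1 → no match
2 → no match
3 → no match
4 → match
5 → match
6 → match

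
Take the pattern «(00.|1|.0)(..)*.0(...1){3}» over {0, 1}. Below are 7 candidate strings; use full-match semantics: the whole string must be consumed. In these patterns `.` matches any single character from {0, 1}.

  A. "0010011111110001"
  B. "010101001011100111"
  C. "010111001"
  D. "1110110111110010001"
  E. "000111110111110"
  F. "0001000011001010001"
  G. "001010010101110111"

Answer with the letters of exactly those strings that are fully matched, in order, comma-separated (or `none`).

A → match
B → no match
C → no match
D → match
E → no match — must end with "1"
F → no match
G → match

A, D, G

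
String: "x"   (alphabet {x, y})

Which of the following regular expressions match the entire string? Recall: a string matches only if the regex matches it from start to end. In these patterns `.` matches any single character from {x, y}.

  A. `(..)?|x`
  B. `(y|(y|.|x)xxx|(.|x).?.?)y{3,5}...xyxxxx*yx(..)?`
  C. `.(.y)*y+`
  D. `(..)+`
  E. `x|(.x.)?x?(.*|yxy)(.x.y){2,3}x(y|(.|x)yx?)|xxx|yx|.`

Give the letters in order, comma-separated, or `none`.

A → match
B → no match
C → no match — must end with "y"
D → no match
E → match

A, E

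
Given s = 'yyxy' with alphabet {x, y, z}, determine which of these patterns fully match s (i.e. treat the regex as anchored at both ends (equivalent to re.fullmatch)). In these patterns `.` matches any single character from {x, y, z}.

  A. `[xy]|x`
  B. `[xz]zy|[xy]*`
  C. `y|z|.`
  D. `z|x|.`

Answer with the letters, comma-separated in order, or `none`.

A → no match
B → match
C → no match
D → no match

B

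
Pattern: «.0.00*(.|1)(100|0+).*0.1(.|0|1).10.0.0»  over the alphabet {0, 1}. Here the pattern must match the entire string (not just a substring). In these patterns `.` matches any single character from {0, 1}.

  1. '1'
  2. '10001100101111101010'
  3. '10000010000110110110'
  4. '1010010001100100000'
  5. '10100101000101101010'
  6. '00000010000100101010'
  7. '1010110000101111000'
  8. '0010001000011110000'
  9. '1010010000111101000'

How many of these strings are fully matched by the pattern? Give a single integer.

5

1 → no match — must end with '0'
2 → match
3 → no match
4 → match
5 → match
6 → match
7 → no match
8 → no match
9 → match
Total matched: 5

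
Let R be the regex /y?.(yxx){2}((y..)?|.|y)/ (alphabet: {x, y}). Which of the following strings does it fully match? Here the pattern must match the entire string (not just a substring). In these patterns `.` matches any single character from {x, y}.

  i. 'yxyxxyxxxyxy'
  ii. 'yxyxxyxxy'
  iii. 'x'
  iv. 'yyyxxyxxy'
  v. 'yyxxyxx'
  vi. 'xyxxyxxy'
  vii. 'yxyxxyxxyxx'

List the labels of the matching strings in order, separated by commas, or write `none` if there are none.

i → no match
ii → match
iii → no match
iv → match
v → match
vi → match
vii → match

ii, iv, v, vi, vii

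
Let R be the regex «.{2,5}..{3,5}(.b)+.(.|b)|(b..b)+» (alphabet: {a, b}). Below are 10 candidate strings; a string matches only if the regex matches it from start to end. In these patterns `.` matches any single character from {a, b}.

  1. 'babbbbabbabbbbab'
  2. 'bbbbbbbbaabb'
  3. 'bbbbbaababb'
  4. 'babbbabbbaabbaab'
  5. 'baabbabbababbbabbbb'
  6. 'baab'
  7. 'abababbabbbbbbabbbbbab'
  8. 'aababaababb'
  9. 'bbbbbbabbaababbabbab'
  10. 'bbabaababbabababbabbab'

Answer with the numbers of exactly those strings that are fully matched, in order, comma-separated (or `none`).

1, 4, 6, 7

1 → match
2. 'bbbbbbbbaabb' → no match
3. 'bbbbbaababb' → no match
4 → match
5 → no match
6. 'baab' → match
7 → match
8. 'aababaababb' → no match
9 → no match
10 → no match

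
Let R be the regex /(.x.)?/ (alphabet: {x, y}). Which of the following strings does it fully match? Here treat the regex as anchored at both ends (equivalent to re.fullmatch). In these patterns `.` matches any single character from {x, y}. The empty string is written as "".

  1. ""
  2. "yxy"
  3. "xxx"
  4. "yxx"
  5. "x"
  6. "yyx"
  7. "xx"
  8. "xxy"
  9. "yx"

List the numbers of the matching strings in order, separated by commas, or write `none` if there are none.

1 → match
2 → match
3 → match
4 → match
5 → no match
6 → no match
7 → no match
8 → match
9 → no match

1, 2, 3, 4, 8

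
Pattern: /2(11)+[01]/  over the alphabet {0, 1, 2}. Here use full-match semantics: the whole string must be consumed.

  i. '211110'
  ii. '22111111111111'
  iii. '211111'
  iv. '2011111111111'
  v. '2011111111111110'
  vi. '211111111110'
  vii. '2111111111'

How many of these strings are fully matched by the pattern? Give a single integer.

i → match
ii → no match — must start with '211'
iii → match
iv → no match — must start with '211'
v → no match — must start with '211'
vi → match
vii → match
Total matched: 4

4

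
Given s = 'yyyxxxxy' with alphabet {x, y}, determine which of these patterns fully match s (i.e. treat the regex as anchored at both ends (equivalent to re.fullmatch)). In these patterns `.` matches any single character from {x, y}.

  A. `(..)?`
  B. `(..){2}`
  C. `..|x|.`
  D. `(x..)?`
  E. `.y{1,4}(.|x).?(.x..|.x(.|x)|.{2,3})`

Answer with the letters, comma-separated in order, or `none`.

A → no match
B → no match
C → no match
D → no match
E → match

E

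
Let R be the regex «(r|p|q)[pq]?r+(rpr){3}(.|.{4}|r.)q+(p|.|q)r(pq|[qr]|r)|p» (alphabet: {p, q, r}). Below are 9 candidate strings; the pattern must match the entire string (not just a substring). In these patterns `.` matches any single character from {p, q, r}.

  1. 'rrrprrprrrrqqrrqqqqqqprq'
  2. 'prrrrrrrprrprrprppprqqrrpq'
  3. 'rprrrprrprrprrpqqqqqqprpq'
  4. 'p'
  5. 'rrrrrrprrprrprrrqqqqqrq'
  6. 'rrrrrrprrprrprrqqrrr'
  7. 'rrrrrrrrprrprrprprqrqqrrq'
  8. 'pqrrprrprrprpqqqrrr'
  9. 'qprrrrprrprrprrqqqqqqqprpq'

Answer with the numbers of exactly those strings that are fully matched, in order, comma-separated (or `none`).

2, 3, 4, 5, 6, 7, 8, 9

1 → no match
2 → match
3 → match
4. 'p' → match
5 → match
6 → match
7 → match
8 → match
9 → match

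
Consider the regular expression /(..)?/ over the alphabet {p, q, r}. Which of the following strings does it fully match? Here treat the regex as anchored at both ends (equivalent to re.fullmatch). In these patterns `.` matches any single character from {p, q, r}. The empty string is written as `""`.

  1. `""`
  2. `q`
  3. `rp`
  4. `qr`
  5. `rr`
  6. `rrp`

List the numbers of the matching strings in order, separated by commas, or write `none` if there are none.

1. `""` → match
2. `q` → no match
3. `rp` → match
4. `qr` → match
5. `rr` → match
6. `rrp` → no match

1, 3, 4, 5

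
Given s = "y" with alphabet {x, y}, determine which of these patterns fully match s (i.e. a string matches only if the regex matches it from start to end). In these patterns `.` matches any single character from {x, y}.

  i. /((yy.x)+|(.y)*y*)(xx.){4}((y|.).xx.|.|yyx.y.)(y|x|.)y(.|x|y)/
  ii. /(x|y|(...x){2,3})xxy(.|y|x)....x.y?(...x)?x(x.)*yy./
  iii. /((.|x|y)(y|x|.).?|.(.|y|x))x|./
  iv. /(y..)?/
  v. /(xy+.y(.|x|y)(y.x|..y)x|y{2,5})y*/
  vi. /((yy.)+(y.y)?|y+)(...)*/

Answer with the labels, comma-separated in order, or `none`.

iii, vi

i → no match
ii → no match
iii → match
iv → no match
v → no match
vi → match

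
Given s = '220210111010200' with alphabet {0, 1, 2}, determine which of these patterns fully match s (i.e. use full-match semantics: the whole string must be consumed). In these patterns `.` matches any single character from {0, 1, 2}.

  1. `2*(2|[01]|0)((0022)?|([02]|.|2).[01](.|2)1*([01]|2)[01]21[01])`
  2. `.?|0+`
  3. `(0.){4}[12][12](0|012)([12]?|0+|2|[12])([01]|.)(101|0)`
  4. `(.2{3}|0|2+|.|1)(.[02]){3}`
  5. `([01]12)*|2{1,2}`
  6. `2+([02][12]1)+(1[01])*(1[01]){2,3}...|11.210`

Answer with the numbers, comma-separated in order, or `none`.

6

1 → no match
2 → no match
3 → no match — must start with '0'
4 → no match
5 → no match
6 → match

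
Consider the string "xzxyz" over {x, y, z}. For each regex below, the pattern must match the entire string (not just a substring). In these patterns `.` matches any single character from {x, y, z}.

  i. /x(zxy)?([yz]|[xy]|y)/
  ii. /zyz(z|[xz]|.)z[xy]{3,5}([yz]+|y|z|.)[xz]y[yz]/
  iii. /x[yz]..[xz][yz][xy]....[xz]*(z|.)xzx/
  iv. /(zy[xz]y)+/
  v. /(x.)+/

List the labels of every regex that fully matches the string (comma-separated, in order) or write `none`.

i → match
ii → no match — must start with "zyz"
iii → no match — must end with "xzx"
iv → no match — must start with "zy"
v → no match

i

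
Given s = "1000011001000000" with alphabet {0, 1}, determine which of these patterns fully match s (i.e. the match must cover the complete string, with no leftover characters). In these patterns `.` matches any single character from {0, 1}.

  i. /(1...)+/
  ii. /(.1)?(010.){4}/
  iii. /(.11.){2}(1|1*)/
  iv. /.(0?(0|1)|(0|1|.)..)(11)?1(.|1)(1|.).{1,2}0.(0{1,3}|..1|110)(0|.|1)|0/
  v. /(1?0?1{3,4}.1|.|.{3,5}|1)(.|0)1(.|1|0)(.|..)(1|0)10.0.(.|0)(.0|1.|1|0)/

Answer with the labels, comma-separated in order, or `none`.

v

i → no match
ii → no match
iii → no match
iv → no match
v → match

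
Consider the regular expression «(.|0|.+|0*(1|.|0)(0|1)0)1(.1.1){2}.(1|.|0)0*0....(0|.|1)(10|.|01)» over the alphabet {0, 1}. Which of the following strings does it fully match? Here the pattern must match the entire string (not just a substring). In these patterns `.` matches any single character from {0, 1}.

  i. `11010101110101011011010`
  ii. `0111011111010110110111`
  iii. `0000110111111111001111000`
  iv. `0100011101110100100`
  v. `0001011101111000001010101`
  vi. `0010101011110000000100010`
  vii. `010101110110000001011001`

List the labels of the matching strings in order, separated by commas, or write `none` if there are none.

v, vi, vii

i → no match
ii → no match
iii → no match
iv → no match
v → match
vi → match
vii → match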